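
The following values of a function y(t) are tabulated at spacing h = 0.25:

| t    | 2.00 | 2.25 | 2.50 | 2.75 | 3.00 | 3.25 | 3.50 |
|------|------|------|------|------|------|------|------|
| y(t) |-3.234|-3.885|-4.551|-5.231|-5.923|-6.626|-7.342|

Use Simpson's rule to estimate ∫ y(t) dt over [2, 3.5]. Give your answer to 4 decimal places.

-7.8743

h = 0.25, n = 6.
(h/3)·[y₀ + 4y₁ + 2y₂ + 4y₃ + 2y₄ + 4y₅ + y₆] = 0.083333·(-94.492) = -7.8743.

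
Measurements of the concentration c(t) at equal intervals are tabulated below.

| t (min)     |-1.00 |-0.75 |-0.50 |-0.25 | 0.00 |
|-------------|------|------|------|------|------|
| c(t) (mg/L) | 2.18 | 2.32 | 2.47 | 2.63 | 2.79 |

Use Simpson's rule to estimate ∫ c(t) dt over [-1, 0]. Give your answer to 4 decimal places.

h = 0.25, n = 4.
(h/3)·[y₀ + 4y₁ + 2y₂ + 4y₃ + y₄] = 0.083333·(29.71) = 2.4758.

2.4758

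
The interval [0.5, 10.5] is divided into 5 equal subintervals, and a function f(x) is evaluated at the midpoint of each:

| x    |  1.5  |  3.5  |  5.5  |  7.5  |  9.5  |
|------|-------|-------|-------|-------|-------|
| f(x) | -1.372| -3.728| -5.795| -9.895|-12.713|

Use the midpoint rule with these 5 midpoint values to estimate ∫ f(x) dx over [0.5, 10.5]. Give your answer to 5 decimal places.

h = 2, n = 5.
h·[y(m₁) + y(m₂) + y(m₃) + y(m₄) + y(m₅)] = 2·(-33.503) = -67.00600.

-67.00600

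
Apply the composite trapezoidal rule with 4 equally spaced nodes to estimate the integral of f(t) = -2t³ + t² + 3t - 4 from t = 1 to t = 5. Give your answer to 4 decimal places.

h = (5 − 1)/3 = 1.333333.
Nodes t₀,…,t₃ = 1, 2.333333, 3.666667, 5.
f(t) = -2t³ + t² + 3t - 4: f₀=-2, f₁=-16.962963, f₂=-78.148148, f₃=-214.
(h/2)·[f₀ + 2f₁ + 2f₂ + f₃] = 0.666667·(-406.222222) = -270.8148.

-270.8148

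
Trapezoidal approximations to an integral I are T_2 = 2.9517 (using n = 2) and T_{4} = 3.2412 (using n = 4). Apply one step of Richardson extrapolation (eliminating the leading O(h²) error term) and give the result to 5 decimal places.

3.33770

R = (4·T_{4} − T_2) / 3 = (4·3.2412 − 2.9517)/3 = (10.0131)/3 = 3.33770.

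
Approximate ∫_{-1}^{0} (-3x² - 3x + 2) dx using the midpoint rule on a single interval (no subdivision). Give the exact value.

M = (b−a)·f(-0.5) = 1·(2.75) = 2.75.

2.75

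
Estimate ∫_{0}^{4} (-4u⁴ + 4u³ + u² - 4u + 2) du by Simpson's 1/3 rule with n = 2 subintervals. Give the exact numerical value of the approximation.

-600

h = (4 − 0)/2 = 2.
Nodes u₀,…,u₂ = 0, 2, 4.
f(u) = -4u⁴ + 4u³ + u² - 4u + 2: f₀=2, f₁=-34, f₂=-766.
(h/3)·[f₀ + 4f₁ + f₂] = 0.666667·(-900) = -600.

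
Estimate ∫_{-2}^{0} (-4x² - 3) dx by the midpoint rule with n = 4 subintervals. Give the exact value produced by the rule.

-16.5

h = (0 − (-2))/4 = 0.5.
Midpoints m₁,…,m₄ = -1.75, -1.25, -0.75, -0.25.
f(m₁)=-15.25, f(m₂)=-9.25, f(m₃)=-5.25, f(m₄)=-3.25.
h·[f(m₁) + f(m₂) + f(m₃) + f(m₄)] = 0.5·(-33) = -16.5.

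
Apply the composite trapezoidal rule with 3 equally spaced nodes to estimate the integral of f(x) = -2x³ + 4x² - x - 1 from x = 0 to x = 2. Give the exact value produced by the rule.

h = (2 − 0)/2 = 1.
Nodes x₀,…,x₂ = 0, 1, 2.
f(x) = -2x³ + 4x² - x - 1: f₀=-1, f₁=0, f₂=-3.
(h/2)·[f₀ + 2f₁ + f₂] = 0.5·(-4) = -2.

-2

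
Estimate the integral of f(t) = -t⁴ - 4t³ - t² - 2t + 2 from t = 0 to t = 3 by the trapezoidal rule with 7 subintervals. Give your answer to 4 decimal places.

h = (3 − 0)/7 = 0.428571.
Nodes t₀,…,t₇ = 0, 0.428571, 0.857143, 1.285714, 1.714286, 2.142857, 2.571429, 3.
f(t) = -t⁴ - 4t³ - t² - 2t + 2: f₀=2, f₁=0.610579, f₂=-3.507705, f₃=-13.458559, f₄=-33.155352, f₅=-67.321116, f₆=-121.488546, f₇=-202.
(h/2)·[f₀ + 2f₁ + 2f₂ + 2f₃ + 2f₄ + 2f₅ + 2f₆ + f₇] = 0.214286·(-676.641399) = -144.9946.

-144.9946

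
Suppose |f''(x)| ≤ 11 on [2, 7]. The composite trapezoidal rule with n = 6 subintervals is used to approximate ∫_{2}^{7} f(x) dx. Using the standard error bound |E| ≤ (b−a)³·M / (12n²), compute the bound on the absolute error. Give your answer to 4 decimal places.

3.1829

|E| ≤ (5)³·11 / (12·6²) = 1375/432 = 3.1829.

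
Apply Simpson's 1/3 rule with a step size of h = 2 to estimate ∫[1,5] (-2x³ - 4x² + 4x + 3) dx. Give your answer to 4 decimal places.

h = (5 − 1)/2 = 2.
Nodes x₀,…,x₂ = 1, 3, 5.
f(x) = -2x³ - 4x² + 4x + 3: f₀=1, f₁=-75, f₂=-327.
(h/3)·[f₀ + 4f₁ + f₂] = 0.666667·(-626) = -417.3333.

-417.3333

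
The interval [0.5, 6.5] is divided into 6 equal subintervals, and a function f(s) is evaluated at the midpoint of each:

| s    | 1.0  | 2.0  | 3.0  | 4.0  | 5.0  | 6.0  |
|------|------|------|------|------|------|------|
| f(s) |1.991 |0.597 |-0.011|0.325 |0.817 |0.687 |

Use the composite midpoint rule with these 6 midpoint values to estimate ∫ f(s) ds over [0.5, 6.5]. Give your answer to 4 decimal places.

h = 1, n = 6.
h·[y(m₁) + y(m₂) + y(m₃) + y(m₄) + y(m₅) + y(m₆)] = 1·(4.406) = 4.4060.

4.4060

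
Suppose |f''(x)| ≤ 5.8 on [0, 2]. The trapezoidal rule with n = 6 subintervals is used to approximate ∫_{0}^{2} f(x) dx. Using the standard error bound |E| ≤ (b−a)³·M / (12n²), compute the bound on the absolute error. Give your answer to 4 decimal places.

|E| ≤ (2)³·5.8 / (12·6²) = 46.4/432 = 0.1074.

0.1074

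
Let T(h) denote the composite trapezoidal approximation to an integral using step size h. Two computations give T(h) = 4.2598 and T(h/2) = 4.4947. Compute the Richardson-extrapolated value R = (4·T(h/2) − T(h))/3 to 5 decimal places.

4.57300

R = (4·T(h/2) − T(h)) / 3 = (4·4.4947 − 4.2598)/3 = (13.7190)/3 = 4.57300.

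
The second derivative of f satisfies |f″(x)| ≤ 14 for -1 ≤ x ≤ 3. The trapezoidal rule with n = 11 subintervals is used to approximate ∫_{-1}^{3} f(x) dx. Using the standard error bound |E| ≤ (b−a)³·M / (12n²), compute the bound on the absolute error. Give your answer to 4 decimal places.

0.6171

|E| ≤ (4)³·14 / (12·11²) = 896/1452 = 0.6171.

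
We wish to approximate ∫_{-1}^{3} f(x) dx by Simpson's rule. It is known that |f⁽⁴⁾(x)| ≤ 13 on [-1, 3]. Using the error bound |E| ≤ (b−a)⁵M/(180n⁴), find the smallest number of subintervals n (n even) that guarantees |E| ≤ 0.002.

Need 13312/(180n⁴) ≤ 0.002.
n⁴ ≥ 13312/(180·0.002) = 36977.8 ⇒ n ≥ 13.8671, so the smallest even n is 14. (n must be even for Simpson's rule.)

14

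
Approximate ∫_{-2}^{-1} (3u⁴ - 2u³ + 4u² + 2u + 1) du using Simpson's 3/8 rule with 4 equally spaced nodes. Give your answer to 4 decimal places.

h = (-1 − (-2))/3 = 0.333333.
Nodes u₀,…,u₃ = -2, -1.666667, -1.333333, -1.
f(u) = 3u⁴ - 2u³ + 4u² + 2u + 1: f₀=77, f₁=41.185185, f₂=19.666667, f₃=8.
(3h/8)·[f₀ + 3f₁ + 3f₂ + f₃] = 0.125·(267.555556) = 33.4444.

33.4444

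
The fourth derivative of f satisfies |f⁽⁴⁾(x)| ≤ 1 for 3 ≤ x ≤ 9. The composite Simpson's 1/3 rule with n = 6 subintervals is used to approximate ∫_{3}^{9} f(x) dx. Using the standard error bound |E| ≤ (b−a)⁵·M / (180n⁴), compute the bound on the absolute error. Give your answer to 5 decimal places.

|E| ≤ (6)⁵·1 / (180·6⁴) = 7776/233280 = 0.03333.

0.03333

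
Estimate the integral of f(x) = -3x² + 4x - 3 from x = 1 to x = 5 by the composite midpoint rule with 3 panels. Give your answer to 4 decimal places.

h = (5 − 1)/3 = 1.333333.
Midpoints m₁,…,m₃ = 1.666667, 3, 4.333333.
f(m₁)=-4.666667, f(m₂)=-18, f(m₃)=-42.
h·[f(m₁) + f(m₂) + f(m₃)] = 1.333333·(-64.666667) = -86.2222.

-86.2222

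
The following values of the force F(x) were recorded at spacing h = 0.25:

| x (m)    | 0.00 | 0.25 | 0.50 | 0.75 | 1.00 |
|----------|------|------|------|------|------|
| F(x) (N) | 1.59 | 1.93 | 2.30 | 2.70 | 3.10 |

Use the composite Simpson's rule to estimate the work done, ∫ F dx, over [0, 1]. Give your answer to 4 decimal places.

h = 0.25, n = 4.
(h/3)·[y₀ + 4y₁ + 2y₂ + 4y₃ + y₄] = 0.083333·(27.81) = 2.3175.

2.3175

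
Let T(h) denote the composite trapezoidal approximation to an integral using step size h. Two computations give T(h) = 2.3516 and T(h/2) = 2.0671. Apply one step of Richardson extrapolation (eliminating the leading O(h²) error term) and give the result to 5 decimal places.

R = (4·T(h/2) − T(h)) / 3 = (4·2.0671 − 2.3516)/3 = (5.9168)/3 = 1.97227.

1.97227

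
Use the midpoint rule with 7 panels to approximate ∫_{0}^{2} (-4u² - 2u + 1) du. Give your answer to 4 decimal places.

h = (2 − 0)/7 = 0.285714.
Midpoints m₁,…,m₇ = 0.142857, 0.428571, 0.714286, 1, 1.285714, 1.571429, 1.857143.
f(m₁)=0.632653, f(m₂)=-0.591837, f(m₃)=-2.469388, f(m₄)=-5, f(m₅)=-8.183673, f(m₆)=-12.020408, f(m₇)=-16.510204.
h·[f(m₁) + f(m₂) + f(m₃) + f(m₄) + f(m₅) + f(m₆) + f(m₇)] = 0.285714·(-44.142857) = -12.6122.

-12.6122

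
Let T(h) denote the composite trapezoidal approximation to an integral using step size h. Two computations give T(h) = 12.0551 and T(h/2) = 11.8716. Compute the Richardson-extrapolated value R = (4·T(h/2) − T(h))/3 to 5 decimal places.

R = (4·T(h/2) − T(h)) / 3 = (4·11.8716 − 12.0551)/3 = (35.4313)/3 = 11.81043.

11.81043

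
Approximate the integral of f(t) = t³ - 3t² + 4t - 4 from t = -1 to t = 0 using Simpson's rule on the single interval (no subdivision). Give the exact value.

-7.25

S = (b−a)/6 · [f(-1) + 4f(-0.5) + f(0)] = 0.166667·[(-12) + 4·(-6.875) + (-4)] = -7.25.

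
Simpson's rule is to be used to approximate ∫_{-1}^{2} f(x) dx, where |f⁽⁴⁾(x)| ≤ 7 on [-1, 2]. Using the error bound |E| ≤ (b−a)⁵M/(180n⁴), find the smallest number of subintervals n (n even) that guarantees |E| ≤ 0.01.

6

Need 1701/(180n⁴) ≤ 0.01.
n⁴ ≥ 1701/(180·0.01) = 945 ⇒ n ≥ 5.5444, so the smallest even n is 6. (n must be even for Simpson's rule.)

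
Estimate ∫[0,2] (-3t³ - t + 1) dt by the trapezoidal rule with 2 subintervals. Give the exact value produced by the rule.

-15

h = (2 − 0)/2 = 1.
Nodes t₀,…,t₂ = 0, 1, 2.
f(t) = -3t³ - t + 1: f₀=1, f₁=-3, f₂=-25.
(h/2)·[f₀ + 2f₁ + f₂] = 0.5·(-30) = -15.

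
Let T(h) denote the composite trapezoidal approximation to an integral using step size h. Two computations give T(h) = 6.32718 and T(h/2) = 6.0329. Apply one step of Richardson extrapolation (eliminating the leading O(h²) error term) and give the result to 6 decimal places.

R = (4·T(h/2) − T(h)) / 3 = (4·6.0329 − 6.32718)/3 = (17.80442)/3 = 5.934807.

5.934807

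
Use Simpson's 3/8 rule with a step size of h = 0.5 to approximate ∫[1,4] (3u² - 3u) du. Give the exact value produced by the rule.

40.5

h = (4 − 1)/6 = 0.5.
Nodes u₀,…,u₆ = 1, 1.5, 2, 2.5, 3, 3.5, 4.
f(u) = 3u² - 3u: f₀=0, f₁=2.25, f₂=6, f₃=11.25, f₄=18, f₅=26.25, f₆=36.
(3h/8)·[f₀ + 3f₁ + 3f₂ + 2f₃ + 3f₄ + 3f₅ + f₆] = 0.1875·(216) = 40.5.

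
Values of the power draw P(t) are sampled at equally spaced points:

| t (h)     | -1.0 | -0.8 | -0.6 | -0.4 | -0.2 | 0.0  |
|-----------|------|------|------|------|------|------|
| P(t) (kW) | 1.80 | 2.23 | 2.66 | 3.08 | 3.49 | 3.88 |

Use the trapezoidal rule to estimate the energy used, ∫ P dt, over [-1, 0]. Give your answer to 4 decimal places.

2.8600

h = 0.2, n = 5.
(h/2)·[y₀ + 2y₁ + 2y₂ + 2y₃ + 2y₄ + y₅] = 0.1·(28.60) = 2.8600.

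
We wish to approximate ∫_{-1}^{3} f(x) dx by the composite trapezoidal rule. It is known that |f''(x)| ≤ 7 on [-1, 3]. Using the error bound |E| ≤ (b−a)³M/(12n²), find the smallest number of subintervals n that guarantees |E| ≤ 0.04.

31

Need 448/(12n²) ≤ 0.04.
n² ≥ 448/(12·0.04) = 933.333 ⇒ n ≥ 30.5505, so the smallest n is 31.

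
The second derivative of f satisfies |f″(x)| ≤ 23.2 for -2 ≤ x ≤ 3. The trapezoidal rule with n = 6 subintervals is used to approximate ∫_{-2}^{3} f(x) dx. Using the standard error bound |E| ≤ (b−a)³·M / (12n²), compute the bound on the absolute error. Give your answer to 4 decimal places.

6.7130

|E| ≤ (5)³·23.2 / (12·6²) = 2900/432 = 6.7130.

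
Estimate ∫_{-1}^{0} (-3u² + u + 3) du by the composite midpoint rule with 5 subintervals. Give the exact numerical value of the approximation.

1.51

h = (0 − (-1))/5 = 0.2.
Midpoints m₁,…,m₅ = -0.9, -0.7, -0.5, -0.3, -0.1.
f(m₁)=-0.33, f(m₂)=0.83, f(m₃)=1.75, f(m₄)=2.43, f(m₅)=2.87.
h·[f(m₁) + f(m₂) + f(m₃) + f(m₄) + f(m₅)] = 0.2·(7.55) = 1.51.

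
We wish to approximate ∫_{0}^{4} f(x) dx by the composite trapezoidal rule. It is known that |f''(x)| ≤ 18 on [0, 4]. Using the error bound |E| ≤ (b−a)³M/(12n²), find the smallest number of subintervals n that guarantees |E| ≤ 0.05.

44

Need 1152/(12n²) ≤ 0.05.
n² ≥ 1152/(12·0.05) = 1920 ⇒ n ≥ 43.8178, so the smallest n is 44.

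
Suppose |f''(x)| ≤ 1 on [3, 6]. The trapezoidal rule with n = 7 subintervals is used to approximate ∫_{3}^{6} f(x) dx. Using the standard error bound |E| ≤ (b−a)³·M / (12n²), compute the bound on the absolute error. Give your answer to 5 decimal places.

0.04592

|E| ≤ (3)³·1 / (12·7²) = 27/588 = 0.04592.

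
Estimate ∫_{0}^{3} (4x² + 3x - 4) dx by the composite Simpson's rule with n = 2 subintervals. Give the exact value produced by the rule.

h = (3 − 0)/2 = 1.5.
Nodes x₀,…,x₂ = 0, 1.5, 3.
f(x) = 4x² + 3x - 4: f₀=-4, f₁=9.5, f₂=41.
(h/3)·[f₀ + 4f₁ + f₂] = 0.5·(75) = 37.5.

37.5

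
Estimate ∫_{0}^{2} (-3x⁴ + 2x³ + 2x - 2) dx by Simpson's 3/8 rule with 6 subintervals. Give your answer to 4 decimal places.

-11.2222

h = (2 − 0)/6 = 0.333333.
Nodes x₀,…,x₆ = 0, 0.333333, 0.666667, 1, 1.333333, 1.666667, 2.
f(x) = -3x⁴ + 2x³ + 2x - 2: f₀=-2, f₁=-1.296296, f₂=-0.666667, f₃=-1, f₄=-4.074074, f₅=-12.555556, f₆=-30.
(3h/8)·[f₀ + 3f₁ + 3f₂ + 2f₃ + 3f₄ + 3f₅ + f₆] = 0.125·(-89.777778) = -11.2222.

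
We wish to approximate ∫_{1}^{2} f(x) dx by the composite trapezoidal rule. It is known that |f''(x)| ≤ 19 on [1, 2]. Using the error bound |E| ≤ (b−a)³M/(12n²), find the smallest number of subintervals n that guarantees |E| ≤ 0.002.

29

Need 19/(12n²) ≤ 0.002.
n² ≥ 19/(12·0.002) = 791.667 ⇒ n ≥ 28.1366, so the smallest n is 29.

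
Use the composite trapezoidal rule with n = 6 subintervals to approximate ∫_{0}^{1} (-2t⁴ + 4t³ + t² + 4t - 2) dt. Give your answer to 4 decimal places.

0.9473

h = (1 − 0)/6 = 0.166667.
Nodes t₀,…,t₆ = 0, 0.166667, 0.333333, 0.5, 0.666667, 0.833333, 1.
f(t) = -2t⁴ + 4t³ + t² + 4t - 2: f₀=-2, f₁=-1.288580, f₂=-0.432099, f₃=0.625, f₄=1.901235, f₅=3.378086, f₆=5.
(h/2)·[f₀ + 2f₁ + 2f₂ + 2f₃ + 2f₄ + 2f₅ + f₆] = 0.083333·(11.367284) = 0.9473.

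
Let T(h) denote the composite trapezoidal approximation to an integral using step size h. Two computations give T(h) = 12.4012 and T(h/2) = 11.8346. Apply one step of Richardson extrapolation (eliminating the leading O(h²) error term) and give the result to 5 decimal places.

11.64573

R = (4·T(h/2) − T(h)) / 3 = (4·11.8346 − 12.4012)/3 = (34.9372)/3 = 11.64573.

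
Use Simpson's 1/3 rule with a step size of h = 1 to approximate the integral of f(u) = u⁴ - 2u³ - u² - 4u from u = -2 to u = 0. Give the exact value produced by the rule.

20

h = (0 − (-2))/2 = 1.
Nodes u₀,…,u₂ = -2, -1, 0.
f(u) = u⁴ - 2u³ - u² - 4u: f₀=36, f₁=6, f₂=0.
(h/3)·[f₀ + 4f₁ + f₂] = 0.333333·(60) = 20.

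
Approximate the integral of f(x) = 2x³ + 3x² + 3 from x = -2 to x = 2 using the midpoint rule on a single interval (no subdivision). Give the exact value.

12

M = (b−a)·f(0) = 4·(3) = 12.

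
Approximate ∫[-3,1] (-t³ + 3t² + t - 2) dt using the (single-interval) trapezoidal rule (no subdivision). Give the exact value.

T = (b−a)/2 · [f(-3) + f(1)] = 2·[49 + 1] = 100.

100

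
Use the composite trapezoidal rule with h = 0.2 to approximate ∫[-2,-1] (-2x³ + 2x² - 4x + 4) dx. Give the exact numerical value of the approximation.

22.24

h = (-1 − (-2))/5 = 0.2.
Nodes x₀,…,x₅ = -2, -1.8, -1.6, -1.4, -1.2, -1.
f(x) = -2x³ + 2x² - 4x + 4: f₀=36, f₁=29.344, f₂=23.712, f₃=19.008, f₄=15.136, f₅=12.
(h/2)·[f₀ + 2f₁ + 2f₂ + 2f₃ + 2f₄ + f₅] = 0.1·(222.4) = 22.24.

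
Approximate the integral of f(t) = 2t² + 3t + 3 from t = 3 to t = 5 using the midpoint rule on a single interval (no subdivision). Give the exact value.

94

M = (b−a)·f(4) = 2·(47) = 94.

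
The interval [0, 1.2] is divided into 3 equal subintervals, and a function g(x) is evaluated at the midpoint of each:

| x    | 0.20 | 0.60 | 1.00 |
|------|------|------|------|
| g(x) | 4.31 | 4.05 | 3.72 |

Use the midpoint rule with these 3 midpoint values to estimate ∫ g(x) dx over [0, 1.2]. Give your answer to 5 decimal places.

4.83200

h = 0.4, n = 3.
h·[y(m₁) + y(m₂) + y(m₃)] = 0.4·(12.08) = 4.83200.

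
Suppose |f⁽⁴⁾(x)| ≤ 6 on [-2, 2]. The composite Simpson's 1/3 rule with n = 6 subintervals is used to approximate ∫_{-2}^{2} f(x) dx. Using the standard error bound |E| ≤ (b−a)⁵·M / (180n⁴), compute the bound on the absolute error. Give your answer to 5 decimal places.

|E| ≤ (4)⁵·6 / (180·6⁴) = 6144/233280 = 0.02634.

0.02634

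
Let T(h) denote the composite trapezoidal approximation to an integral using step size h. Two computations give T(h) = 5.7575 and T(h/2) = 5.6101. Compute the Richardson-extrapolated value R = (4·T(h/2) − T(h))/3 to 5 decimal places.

5.56097

R = (4·T(h/2) − T(h)) / 3 = (4·5.6101 − 5.7575)/3 = (16.6829)/3 = 5.56097.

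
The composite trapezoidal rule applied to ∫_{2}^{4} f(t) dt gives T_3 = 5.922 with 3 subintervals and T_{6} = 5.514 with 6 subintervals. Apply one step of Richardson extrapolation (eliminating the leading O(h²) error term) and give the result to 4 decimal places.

R = (4·T_{6} − T_3) / 3 = (4·5.514 − 5.922)/3 = (16.134)/3 = 5.3780.

5.3780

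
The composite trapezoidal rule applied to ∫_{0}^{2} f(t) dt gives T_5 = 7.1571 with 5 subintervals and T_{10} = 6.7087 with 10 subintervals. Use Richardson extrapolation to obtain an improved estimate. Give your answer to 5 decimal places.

6.55923

R = (4·T_{10} − T_5) / 3 = (4·6.7087 − 7.1571)/3 = (19.6777)/3 = 6.55923.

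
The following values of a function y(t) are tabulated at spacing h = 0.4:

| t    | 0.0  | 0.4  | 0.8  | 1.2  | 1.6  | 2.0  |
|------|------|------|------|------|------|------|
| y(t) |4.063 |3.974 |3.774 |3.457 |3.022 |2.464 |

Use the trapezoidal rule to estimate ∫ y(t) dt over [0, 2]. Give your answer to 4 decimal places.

h = 0.4, n = 5.
(h/2)·[y₀ + 2y₁ + 2y₂ + 2y₃ + 2y₄ + y₅] = 0.2·(34.981) = 6.9962.

6.9962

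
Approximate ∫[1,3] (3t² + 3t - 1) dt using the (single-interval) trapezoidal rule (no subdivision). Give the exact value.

T = (b−a)/2 · [f(1) + f(3)] = 1·[5 + 35] = 40.

40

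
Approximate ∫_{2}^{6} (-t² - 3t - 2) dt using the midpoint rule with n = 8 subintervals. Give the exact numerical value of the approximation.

-125.25

h = (6 − 2)/8 = 0.5.
Midpoints m₁,…,m₈ = 2.25, 2.75, 3.25, 3.75, 4.25, 4.75, 5.25, 5.75.
f(m₁)=-13.8125, f(m₂)=-17.8125, f(m₃)=-22.3125, f(m₄)=-27.3125, f(m₅)=-32.8125, f(m₆)=-38.8125, f(m₇)=-45.3125, f(m₈)=-52.3125.
h·[f(m₁) + f(m₂) + f(m₃) + f(m₄) + f(m₅) + f(m₆) + f(m₇) + f(m₈)] = 0.5·(-250.5) = -125.25.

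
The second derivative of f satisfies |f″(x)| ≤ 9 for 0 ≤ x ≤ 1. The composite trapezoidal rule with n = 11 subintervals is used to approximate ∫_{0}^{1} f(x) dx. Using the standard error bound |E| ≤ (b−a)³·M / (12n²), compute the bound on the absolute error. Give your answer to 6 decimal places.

|E| ≤ (1)³·9 / (12·11²) = 9/1452 = 0.006198.

0.006198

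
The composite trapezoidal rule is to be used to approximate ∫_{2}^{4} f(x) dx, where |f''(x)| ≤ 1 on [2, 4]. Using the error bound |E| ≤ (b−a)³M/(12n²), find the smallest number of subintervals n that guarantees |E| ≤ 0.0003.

Need 8/(12n²) ≤ 0.0003.
n² ≥ 8/(12·0.0003) = 2222.22 ⇒ n ≥ 47.1405, so the smallest n is 48.

48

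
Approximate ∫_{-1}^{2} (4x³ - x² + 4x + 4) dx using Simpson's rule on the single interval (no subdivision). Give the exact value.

30

S = (b−a)/6 · [f(-1) + 4f(0.5) + f(2)] = 0.5·[(-5) + 4·6.25 + 40] = 30.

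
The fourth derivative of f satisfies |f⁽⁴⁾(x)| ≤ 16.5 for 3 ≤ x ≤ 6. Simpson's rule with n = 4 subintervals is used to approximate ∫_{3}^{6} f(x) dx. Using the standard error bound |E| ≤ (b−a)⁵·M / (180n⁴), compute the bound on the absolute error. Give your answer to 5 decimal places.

|E| ≤ (3)⁵·16.5 / (180·4⁴) = 4009.5/46080 = 0.08701.

0.08701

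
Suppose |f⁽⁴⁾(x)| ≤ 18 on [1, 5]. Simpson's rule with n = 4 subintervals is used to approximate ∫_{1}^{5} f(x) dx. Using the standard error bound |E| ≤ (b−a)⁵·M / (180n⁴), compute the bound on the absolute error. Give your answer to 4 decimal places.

|E| ≤ (4)⁵·18 / (180·4⁴) = 18432/46080 = 0.4000.

0.4000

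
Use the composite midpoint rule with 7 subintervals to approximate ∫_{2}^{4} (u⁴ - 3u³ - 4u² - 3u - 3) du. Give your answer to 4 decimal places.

-80.6064

h = (4 − 2)/7 = 0.285714.
Midpoints m₁,…,m₇ = 2.142857, 2.428571, 2.714286, 3, 3.285714, 3.571429, 3.857143.
f(m₁)=-36.229904, f(m₂)=-42.062474, f(m₃)=-46.325698, f(m₄)=-48, f(m₅)=-45.905873, f(m₆)=-38.703873, f(m₇)=-24.894627.
h·[f(m₁) + f(m₂) + f(m₃) + f(m₄) + f(m₅) + f(m₆) + f(m₇)] = 0.285714·(-282.122449) = -80.6064.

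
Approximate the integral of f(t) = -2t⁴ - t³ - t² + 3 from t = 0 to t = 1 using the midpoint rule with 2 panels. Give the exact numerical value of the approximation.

2.1484375

h = (1 − 0)/2 = 0.5.
Midpoints m₁,…,m₂ = 0.25, 0.75.
f(m₁)=2.9140625, f(m₂)=1.3828125.
h·[f(m₁) + f(m₂)] = 0.5·(4.296875) = 2.1484375.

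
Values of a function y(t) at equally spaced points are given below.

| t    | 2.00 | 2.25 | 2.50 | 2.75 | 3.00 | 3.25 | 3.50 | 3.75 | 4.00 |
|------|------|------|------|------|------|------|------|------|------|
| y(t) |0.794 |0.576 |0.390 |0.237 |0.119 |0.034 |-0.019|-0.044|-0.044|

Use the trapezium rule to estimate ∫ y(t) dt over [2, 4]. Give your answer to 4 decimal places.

0.4170

h = 0.25, n = 8.
(h/2)·[y₀ + 2y₁ + 2y₂ + 2y₃ + 2y₄ + 2y₅ + 2y₆ + 2y₇ + y₈] = 0.125·(3.336) = 0.4170.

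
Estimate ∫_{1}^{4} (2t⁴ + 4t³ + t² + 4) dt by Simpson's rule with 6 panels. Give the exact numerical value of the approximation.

h = (4 − 1)/6 = 0.5.
Nodes t₀,…,t₆ = 1, 1.5, 2, 2.5, 3, 3.5, 4.
f(t) = 2t⁴ + 4t³ + t² + 4: f₀=11, f₁=29.875, f₂=72, f₃=150.875, f₄=283, f₅=487.875, f₆=788.
(h/3)·[f₀ + 4f₁ + 2f₂ + 4f₃ + 2f₄ + 4f₅ + f₆] = 0.166667·(4183.5) = 697.25.

697.25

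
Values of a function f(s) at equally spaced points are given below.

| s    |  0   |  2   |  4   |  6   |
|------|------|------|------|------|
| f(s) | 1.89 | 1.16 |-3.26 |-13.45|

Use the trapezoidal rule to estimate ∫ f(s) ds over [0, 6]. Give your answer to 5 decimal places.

-15.76000

h = 2, n = 3.
(h/2)·[y₀ + 2y₁ + 2y₂ + y₃] = 1·(-15.76) = -15.76000.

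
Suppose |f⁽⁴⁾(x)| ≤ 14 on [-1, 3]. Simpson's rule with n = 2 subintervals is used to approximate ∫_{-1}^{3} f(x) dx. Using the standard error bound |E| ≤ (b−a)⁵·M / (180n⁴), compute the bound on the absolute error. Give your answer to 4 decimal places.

|E| ≤ (4)⁵·14 / (180·2⁴) = 14336/2880 = 4.9778.

4.9778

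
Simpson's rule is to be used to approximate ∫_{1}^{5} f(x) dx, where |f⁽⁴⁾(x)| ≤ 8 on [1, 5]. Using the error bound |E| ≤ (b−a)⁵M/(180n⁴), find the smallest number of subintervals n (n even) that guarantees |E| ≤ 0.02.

Need 8192/(180n⁴) ≤ 0.02.
n⁴ ≥ 8192/(180·0.02) = 2275.56 ⇒ n ≥ 6.9067, so the smallest even n is 8. (n must be even for Simpson's rule.)

8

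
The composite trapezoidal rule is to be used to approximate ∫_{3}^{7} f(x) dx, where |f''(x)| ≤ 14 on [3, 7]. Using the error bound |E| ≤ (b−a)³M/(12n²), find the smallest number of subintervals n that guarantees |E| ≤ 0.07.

Need 896/(12n²) ≤ 0.07.
n² ≥ 896/(12·0.07) = 1066.67 ⇒ n ≥ 32.6599, so the smallest n is 33.

33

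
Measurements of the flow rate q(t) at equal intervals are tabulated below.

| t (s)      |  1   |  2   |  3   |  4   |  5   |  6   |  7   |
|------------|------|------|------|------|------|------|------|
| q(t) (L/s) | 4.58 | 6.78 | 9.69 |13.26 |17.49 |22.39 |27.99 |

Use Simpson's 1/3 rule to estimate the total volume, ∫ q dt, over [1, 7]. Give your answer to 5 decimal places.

h = 1, n = 6.
(h/3)·[y₀ + 4y₁ + 2y₂ + 4y₃ + 2y₄ + 4y₅ + y₆] = 0.333333·(256.65) = 85.55000.

85.55000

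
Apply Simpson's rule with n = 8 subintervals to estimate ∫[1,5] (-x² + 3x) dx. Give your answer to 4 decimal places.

h = (5 − 1)/8 = 0.5.
Nodes x₀,…,x₈ = 1, 1.5, 2, 2.5, 3, 3.5, 4, 4.5, 5.
f(x) = -x² + 3x: f₀=2, f₁=2.25, f₂=2, f₃=1.25, f₄=0, f₅=-1.75, f₆=-4, f₇=-6.75, f₈=-10.
(h/3)·[f₀ + 4f₁ + 2f₂ + 4f₃ + 2f₄ + 4f₅ + 2f₆ + 4f₇ + f₈] = 0.166667·(-32) = -5.3333.

-5.3333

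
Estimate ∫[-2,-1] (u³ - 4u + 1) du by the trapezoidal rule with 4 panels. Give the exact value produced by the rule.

h = (-1 − (-2))/4 = 0.25.
Nodes u₀,…,u₄ = -2, -1.75, -1.5, -1.25, -1.
f(u) = u³ - 4u + 1: f₀=1, f₁=2.640625, f₂=3.625, f₃=4.046875, f₄=4.
(h/2)·[f₀ + 2f₁ + 2f₂ + 2f₃ + f₄] = 0.125·(25.625) = 3.203125.

3.203125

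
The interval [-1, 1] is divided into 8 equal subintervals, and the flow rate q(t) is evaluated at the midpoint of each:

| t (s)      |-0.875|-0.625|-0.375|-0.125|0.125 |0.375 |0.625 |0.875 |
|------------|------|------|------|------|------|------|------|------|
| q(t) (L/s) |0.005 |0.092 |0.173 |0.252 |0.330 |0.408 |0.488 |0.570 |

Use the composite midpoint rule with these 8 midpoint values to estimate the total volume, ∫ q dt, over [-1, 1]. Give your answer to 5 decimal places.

h = 0.25, n = 8.
h·[y(m₁) + y(m₂) + y(m₃) + y(m₄) + y(m₅) + y(m₆) + y(m₇) + y(m₈)] = 0.25·(2.318) = 0.57950.

0.57950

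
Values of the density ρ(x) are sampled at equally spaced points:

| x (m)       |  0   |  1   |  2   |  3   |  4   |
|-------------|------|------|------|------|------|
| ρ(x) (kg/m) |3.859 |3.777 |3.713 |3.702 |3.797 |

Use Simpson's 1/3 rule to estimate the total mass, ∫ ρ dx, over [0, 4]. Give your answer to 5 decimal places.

h = 1, n = 4.
(h/3)·[y₀ + 4y₁ + 2y₂ + 4y₃ + y₄] = 0.333333·(44.998) = 14.99933.

14.99933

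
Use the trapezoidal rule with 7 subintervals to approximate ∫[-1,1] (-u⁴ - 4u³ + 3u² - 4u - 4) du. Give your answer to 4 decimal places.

-6.3723

h = (1 − (-1))/7 = 0.285714.
Nodes u₀,…,u₇ = -1, -0.714286, -0.428571, -0.142857, 0.142857, 0.428571, 0.714286, 1.
f(u) = -u⁴ - 4u³ + 3u² - 4u - 4: f₀=6, f₁=1.585173, f₂=-1.453561, f₃=-3.356102, f₄=-4.522282, f₅=-5.511870, f₆=-7.044565, f₇=-10.
(h/2)·[f₀ + 2f₁ + 2f₂ + 2f₃ + 2f₄ + 2f₅ + 2f₆ + f₇] = 0.142857·(-44.606414) = -6.3723.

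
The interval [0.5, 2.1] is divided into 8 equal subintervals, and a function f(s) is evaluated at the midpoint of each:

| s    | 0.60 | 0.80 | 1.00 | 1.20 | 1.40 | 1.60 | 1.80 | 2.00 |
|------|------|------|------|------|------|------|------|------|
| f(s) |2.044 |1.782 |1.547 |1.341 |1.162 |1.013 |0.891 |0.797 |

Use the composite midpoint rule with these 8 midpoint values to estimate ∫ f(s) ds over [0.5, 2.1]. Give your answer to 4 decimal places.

2.1154

h = 0.2, n = 8.
h·[y(m₁) + y(m₂) + y(m₃) + y(m₄) + y(m₅) + y(m₆) + y(m₇) + y(m₈)] = 0.2·(10.577) = 2.1154.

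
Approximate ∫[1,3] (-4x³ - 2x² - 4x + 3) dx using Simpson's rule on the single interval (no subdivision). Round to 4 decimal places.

S = (b−a)/6 · [f(1) + 4f(2) + f(3)] = 0.333333·[(-7) + 4·(-45) + (-135)] = -107.3333.

-107.3333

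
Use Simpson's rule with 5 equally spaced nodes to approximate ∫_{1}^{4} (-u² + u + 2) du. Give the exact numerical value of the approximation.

h = (4 − 1)/4 = 0.75.
Nodes u₀,…,u₄ = 1, 1.75, 2.5, 3.25, 4.
f(u) = -u² + u + 2: f₀=2, f₁=0.6875, f₂=-1.75, f₃=-5.3125, f₄=-10.
(h/3)·[f₀ + 4f₁ + 2f₂ + 4f₃ + f₄] = 0.25·(-30) = -7.5.

-7.5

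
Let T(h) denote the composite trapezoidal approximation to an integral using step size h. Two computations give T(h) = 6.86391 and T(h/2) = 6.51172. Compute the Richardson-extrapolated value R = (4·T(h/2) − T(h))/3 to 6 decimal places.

R = (4·T(h/2) − T(h)) / 3 = (4·6.51172 − 6.86391)/3 = (19.18297)/3 = 6.394323.

6.394323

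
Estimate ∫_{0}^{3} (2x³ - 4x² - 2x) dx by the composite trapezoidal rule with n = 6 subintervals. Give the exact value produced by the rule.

h = (3 − 0)/6 = 0.5.
Nodes x₀,…,x₆ = 0, 0.5, 1, 1.5, 2, 2.5, 3.
f(x) = 2x³ - 4x² - 2x: f₀=0, f₁=-1.75, f₂=-4, f₃=-5.25, f₄=-4, f₅=1.25, f₆=12.
(h/2)·[f₀ + 2f₁ + 2f₂ + 2f₃ + 2f₄ + 2f₅ + f₆] = 0.25·(-15.5) = -3.875.

-3.875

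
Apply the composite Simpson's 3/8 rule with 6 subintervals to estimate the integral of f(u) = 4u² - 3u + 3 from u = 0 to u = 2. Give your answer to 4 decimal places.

h = (2 − 0)/6 = 0.333333.
Nodes u₀,…,u₆ = 0, 0.333333, 0.666667, 1, 1.333333, 1.666667, 2.
f(u) = 4u² - 3u + 3: f₀=3, f₁=2.444444, f₂=2.777778, f₃=4, f₄=6.111111, f₅=9.111111, f₆=13.
(3h/8)·[f₀ + 3f₁ + 3f₂ + 2f₃ + 3f₄ + 3f₅ + f₆] = 0.125·(85.333333) = 10.6667.

10.6667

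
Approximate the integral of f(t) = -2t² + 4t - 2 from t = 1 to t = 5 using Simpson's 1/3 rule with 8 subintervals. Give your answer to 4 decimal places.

-42.6667

h = (5 − 1)/8 = 0.5.
Nodes t₀,…,t₈ = 1, 1.5, 2, 2.5, 3, 3.5, 4, 4.5, 5.
f(t) = -2t² + 4t - 2: f₀=0, f₁=-0.5, f₂=-2, f₃=-4.5, f₄=-8, f₅=-12.5, f₆=-18, f₇=-24.5, f₈=-32.
(h/3)·[f₀ + 4f₁ + 2f₂ + 4f₃ + 2f₄ + 4f₅ + 2f₆ + 4f₇ + f₈] = 0.166667·(-256) = -42.6667.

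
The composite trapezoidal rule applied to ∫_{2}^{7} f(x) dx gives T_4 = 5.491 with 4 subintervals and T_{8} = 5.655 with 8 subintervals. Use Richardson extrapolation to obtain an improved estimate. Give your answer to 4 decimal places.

5.7097

R = (4·T_{8} − T_4) / 3 = (4·5.655 − 5.491)/3 = (17.129)/3 = 5.7097.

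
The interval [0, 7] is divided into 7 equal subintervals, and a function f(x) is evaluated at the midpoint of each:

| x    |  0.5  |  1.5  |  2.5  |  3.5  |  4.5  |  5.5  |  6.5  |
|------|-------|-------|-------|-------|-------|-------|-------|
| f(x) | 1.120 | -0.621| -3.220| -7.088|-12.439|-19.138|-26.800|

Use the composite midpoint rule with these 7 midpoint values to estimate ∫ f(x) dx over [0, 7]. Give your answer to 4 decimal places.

-68.1860

h = 1, n = 7.
h·[y(m₁) + y(m₂) + y(m₃) + y(m₄) + y(m₅) + y(m₆) + y(m₇)] = 1·(-68.186) = -68.1860.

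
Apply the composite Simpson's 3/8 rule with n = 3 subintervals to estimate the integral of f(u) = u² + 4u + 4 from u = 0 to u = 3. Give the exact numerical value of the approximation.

39

h = (3 − 0)/3 = 1.
Nodes u₀,…,u₃ = 0, 1, 2, 3.
f(u) = u² + 4u + 4: f₀=4, f₁=9, f₂=16, f₃=25.
(3h/8)·[f₀ + 3f₁ + 3f₂ + f₃] = 0.375·(104) = 39.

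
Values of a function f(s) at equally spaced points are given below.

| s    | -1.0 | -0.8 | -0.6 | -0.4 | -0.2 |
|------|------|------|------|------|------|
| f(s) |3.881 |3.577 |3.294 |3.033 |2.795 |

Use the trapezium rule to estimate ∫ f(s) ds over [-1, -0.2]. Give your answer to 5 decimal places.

h = 0.2, n = 4.
(h/2)·[y₀ + 2y₁ + 2y₂ + 2y₃ + y₄] = 0.1·(26.484) = 2.64840.

2.64840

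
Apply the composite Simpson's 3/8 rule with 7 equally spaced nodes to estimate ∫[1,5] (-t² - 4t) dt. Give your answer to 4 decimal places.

-89.3333

h = (5 − 1)/6 = 0.666667.
Nodes t₀,…,t₆ = 1, 1.666667, 2.333333, 3, 3.666667, 4.333333, 5.
f(t) = -t² - 4t: f₀=-5, f₁=-9.444444, f₂=-14.777778, f₃=-21, f₄=-28.111111, f₅=-36.111111, f₆=-45.
(3h/8)·[f₀ + 3f₁ + 3f₂ + 2f₃ + 3f₄ + 3f₅ + f₆] = 0.25·(-357.333333) = -89.3333.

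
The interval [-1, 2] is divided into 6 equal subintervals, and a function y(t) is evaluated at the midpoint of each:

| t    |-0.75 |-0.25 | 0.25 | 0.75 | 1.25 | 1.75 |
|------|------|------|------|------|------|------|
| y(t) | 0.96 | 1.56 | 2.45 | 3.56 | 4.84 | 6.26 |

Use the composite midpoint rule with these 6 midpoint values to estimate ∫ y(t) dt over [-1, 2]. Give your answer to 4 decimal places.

h = 0.5, n = 6.
h·[y(m₁) + y(m₂) + y(m₃) + y(m₄) + y(m₅) + y(m₆)] = 0.5·(19.63) = 9.8150.

9.8150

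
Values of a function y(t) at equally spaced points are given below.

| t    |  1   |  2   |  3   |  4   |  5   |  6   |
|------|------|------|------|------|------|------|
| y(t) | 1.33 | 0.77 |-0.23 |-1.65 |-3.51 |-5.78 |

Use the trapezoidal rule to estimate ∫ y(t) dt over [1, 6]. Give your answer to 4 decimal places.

h = 1, n = 5.
(h/2)·[y₀ + 2y₁ + 2y₂ + 2y₃ + 2y₄ + y₅] = 0.5·(-13.69) = -6.8450.

-6.8450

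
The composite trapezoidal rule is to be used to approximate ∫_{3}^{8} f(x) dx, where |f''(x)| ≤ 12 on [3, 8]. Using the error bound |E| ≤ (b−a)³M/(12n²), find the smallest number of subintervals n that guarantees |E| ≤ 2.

8

Need 1500/(12n²) ≤ 2.
n² ≥ 1500/(12·2) = 62.5 ⇒ n ≥ 7.9057, so the smallest n is 8.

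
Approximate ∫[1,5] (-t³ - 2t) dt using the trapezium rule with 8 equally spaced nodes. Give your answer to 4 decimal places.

-181.9592

h = (5 − 1)/7 = 0.571429.
Nodes t₀,…,t₇ = 1, 1.571429, 2.142857, 2.714286, 3.285714, 3.857143, 4.428571, 5.
f(t) = -t³ - 2t: f₀=-3, f₁=-7.023324, f₂=-14.125364, f₃=-25.425656, f₄=-42.043732, f₅=-65.099125, f₆=-95.711370, f₇=-135.
(h/2)·[f₀ + 2f₁ + 2f₂ + 2f₃ + 2f₄ + 2f₅ + 2f₆ + f₇] = 0.285714·(-636.857143) = -181.9592.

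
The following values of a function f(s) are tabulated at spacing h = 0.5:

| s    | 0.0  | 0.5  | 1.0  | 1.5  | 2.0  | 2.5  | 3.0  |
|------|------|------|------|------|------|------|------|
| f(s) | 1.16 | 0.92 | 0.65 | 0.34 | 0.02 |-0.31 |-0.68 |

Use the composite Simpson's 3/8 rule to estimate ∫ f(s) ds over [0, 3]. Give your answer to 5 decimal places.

h = 0.5, n = 6.
(3h/8)·[y₀ + 3y₁ + 3y₂ + 2y₃ + 3y₄ + 3y₅ + y₆] = 0.1875·(5.00) = 0.93750.

0.93750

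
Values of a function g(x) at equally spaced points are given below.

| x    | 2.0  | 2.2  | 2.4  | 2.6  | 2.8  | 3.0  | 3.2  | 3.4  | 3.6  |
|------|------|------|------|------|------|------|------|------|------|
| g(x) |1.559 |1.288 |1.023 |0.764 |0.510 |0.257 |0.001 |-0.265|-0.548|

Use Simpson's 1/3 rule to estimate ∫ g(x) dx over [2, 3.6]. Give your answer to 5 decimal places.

0.81700

h = 0.2, n = 8.
(h/3)·[y₀ + 4y₁ + 2y₂ + 4y₃ + 2y₄ + 4y₅ + 2y₆ + 4y₇ + y₈] = 0.066667·(12.255) = 0.81700.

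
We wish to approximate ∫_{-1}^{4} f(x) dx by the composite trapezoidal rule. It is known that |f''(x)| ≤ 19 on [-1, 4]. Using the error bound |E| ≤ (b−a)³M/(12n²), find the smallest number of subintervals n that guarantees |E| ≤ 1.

Need 2375/(12n²) ≤ 1.
n² ≥ 2375/(12·1) = 197.917 ⇒ n ≥ 14.0683, so the smallest n is 15.

15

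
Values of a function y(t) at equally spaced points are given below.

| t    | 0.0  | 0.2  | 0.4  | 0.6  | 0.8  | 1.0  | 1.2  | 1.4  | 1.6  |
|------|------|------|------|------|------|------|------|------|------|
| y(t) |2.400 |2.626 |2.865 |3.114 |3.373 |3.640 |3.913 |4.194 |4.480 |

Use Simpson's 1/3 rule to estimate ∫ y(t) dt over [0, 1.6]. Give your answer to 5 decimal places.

5.43187

h = 0.2, n = 8.
(h/3)·[y₀ + 4y₁ + 2y₂ + 4y₃ + 2y₄ + 4y₅ + 2y₆ + 4y₇ + y₈] = 0.066667·(81.478) = 5.43187.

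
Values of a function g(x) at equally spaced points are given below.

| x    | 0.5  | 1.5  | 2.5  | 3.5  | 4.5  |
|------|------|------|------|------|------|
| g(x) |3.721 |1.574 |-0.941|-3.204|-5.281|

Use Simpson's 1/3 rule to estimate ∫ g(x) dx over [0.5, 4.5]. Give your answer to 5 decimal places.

-3.32067

h = 1, n = 4.
(h/3)·[y₀ + 4y₁ + 2y₂ + 4y₃ + y₄] = 0.333333·(-9.962) = -3.32067.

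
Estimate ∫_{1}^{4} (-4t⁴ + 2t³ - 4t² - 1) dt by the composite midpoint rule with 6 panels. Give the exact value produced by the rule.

-768.109375

h = (4 − 1)/6 = 0.5.
Midpoints m₁,…,m₆ = 1.25, 1.75, 2.25, 2.75, 3.25, 3.75.
f(m₁)=-13.109375, f(m₂)=-40.046875, f(m₃)=-100.984375, f(m₄)=-218.421875, f(m₅)=-420.859375, f(m₆)=-742.796875.
h·[f(m₁) + f(m₂) + f(m₃) + f(m₄) + f(m₅) + f(m₆)] = 0.5·(-1536.21875) = -768.109375.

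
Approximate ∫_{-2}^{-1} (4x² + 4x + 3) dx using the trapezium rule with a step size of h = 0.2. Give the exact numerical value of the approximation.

6.36

h = (-1 − (-2))/5 = 0.2.
Nodes x₀,…,x₅ = -2, -1.8, -1.6, -1.4, -1.2, -1.
f(x) = 4x² + 4x + 3: f₀=11, f₁=8.76, f₂=6.84, f₃=5.24, f₄=3.96, f₅=3.
(h/2)·[f₀ + 2f₁ + 2f₂ + 2f₃ + 2f₄ + f₅] = 0.1·(63.6) = 6.36.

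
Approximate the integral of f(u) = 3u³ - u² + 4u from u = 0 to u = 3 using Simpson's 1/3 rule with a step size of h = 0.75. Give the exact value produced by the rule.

69.75

h = (3 − 0)/4 = 0.75.
Nodes u₀,…,u₄ = 0, 0.75, 1.5, 2.25, 3.
f(u) = 3u³ - u² + 4u: f₀=0, f₁=3.703125, f₂=13.875, f₃=38.109375, f₄=84.
(h/3)·[f₀ + 4f₁ + 2f₂ + 4f₃ + f₄] = 0.25·(279) = 69.75.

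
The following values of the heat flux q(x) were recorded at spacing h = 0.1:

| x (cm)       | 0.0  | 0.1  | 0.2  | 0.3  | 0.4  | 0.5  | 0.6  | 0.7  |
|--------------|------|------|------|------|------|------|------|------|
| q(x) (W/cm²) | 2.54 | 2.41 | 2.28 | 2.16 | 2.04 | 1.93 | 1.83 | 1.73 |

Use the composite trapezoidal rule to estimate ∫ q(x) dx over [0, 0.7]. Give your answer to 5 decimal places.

h = 0.1, n = 7.
(h/2)·[y₀ + 2y₁ + 2y₂ + 2y₃ + 2y₄ + 2y₅ + 2y₆ + y₇] = 0.05·(29.57) = 1.47850.

1.47850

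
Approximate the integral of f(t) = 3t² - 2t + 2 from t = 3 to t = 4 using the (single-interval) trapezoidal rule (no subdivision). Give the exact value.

T = (b−a)/2 · [f(3) + f(4)] = 0.5·[23 + 42] = 32.5.

32.5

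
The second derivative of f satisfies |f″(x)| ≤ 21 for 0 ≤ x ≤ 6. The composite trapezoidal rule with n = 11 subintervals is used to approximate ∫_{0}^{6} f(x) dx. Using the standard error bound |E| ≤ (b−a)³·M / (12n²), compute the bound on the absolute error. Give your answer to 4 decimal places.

|E| ≤ (6)³·21 / (12·11²) = 4536/1452 = 3.1240.

3.1240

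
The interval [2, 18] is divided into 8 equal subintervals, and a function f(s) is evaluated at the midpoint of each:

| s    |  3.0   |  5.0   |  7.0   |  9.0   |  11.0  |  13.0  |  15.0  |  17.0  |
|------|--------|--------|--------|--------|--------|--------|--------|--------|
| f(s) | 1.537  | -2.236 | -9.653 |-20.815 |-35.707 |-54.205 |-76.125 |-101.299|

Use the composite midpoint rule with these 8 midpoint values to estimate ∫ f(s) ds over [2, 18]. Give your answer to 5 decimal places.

-597.00600

h = 2, n = 8.
h·[y(m₁) + y(m₂) + y(m₃) + y(m₄) + y(m₅) + y(m₆) + y(m₇) + y(m₈)] = 2·(-298.503) = -597.00600.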